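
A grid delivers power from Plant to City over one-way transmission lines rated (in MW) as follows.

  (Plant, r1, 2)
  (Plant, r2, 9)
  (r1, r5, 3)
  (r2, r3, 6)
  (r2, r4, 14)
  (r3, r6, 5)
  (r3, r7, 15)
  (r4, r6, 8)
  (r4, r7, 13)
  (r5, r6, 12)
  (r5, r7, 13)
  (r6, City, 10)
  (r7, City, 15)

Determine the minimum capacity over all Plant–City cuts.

11

Augment Plant→r1→r5→r6→City: bottleneck 2, flow now 2.
Augment Plant→r2→r3→r6→City: bottleneck 5, flow now 7.
Augment Plant→r2→r3→r7→City: bottleneck 1, flow now 8.
Augment Plant→r2→r4→r6→City: bottleneck 3, flow now 11.
No augmenting path remains; maximum flow = 11.
By max-flow min-cut, the minimum cut capacity equals the max flow.
In the residual graph, reachable from Plant: {Plant}.
Min-cut edges: Plant→r1 (2), Plant→r2 (9); capacity 2 + 9 = 11.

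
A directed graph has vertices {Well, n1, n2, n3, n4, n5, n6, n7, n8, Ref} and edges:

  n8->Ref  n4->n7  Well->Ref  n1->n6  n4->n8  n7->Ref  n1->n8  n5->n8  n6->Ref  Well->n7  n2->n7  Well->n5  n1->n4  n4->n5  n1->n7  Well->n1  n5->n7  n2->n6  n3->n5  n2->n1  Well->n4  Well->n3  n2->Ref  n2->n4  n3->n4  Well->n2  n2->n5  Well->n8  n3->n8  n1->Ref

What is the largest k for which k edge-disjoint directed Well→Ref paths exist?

Assign every edge capacity 1; by Menger, the answer equals the max flow.
Path Well→Ref (+1); total 1.
Path Well→n1→Ref (+1); total 2.
Path Well→n2→Ref (+1); total 3.
Path Well→n7→Ref (+1); total 4.
Path Well→n8→Ref (+1); total 5.
No residual Well→Ref path; max flow = 5.
Certifying cut of size 5: {Well→Ref, Well→n1, Well→n2, n7→Ref, n8→Ref}.

5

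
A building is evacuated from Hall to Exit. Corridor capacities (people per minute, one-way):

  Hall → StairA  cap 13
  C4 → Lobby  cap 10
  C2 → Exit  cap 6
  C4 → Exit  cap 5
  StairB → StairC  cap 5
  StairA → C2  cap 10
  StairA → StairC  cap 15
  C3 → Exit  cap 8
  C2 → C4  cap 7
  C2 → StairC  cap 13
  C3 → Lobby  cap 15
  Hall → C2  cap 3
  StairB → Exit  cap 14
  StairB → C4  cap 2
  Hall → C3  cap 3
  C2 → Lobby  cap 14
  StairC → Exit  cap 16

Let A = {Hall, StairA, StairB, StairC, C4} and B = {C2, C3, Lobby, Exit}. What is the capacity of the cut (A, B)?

61

Edges leaving {Hall, StairA, StairB, StairC, C4}: Hall→C2 (3), Hall→C3 (3), StairA→C2 (10), StairB→Exit (14), StairC→Exit (16), C4→Lobby (10), C4→Exit (5).
Cut capacity = 3 + 3 + 10 + 14 + 16 + 10 + 5 = 61.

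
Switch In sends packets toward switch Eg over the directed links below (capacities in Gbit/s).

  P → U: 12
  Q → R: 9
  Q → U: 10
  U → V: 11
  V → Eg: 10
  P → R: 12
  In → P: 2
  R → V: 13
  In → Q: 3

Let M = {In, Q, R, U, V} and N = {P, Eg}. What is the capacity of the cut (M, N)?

Edges leaving {In, Q, R, U, V}: In→P (2), V→Eg (10).
Cut capacity = 2 + 10 = 12.

12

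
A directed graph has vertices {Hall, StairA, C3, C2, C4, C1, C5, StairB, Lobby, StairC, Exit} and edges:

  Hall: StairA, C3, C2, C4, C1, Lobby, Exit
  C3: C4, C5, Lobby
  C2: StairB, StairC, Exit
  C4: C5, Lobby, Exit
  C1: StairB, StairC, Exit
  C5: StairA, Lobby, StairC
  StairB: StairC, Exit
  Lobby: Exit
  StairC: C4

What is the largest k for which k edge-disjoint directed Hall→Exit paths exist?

5

Assign every edge capacity 1; by Menger, the answer equals the max flow.
Path Hall→Exit (+1); total 1.
Path Hall→C2→Exit (+1); total 2.
Path Hall→C4→Exit (+1); total 3.
Path Hall→C1→Exit (+1); total 4.
Path Hall→Lobby→Exit (+1); total 5.
No residual Hall→Exit path; max flow = 5.
Certifying cut of size 5: {C4→Exit, Hall→C1, Hall→C2, Hall→Exit, Lobby→Exit}.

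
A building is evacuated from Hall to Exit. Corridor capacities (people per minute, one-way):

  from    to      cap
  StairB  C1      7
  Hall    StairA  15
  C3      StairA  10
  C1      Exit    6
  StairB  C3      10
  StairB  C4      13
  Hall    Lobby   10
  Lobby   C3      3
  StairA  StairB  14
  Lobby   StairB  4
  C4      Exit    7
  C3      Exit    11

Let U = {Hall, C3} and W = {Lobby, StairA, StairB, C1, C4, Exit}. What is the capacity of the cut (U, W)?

Edges leaving {Hall, C3}: Hall→Lobby (10), Hall→StairA (15), C3→StairA (10), C3→Exit (11).
Cut capacity = 10 + 15 + 10 + 11 = 46.

46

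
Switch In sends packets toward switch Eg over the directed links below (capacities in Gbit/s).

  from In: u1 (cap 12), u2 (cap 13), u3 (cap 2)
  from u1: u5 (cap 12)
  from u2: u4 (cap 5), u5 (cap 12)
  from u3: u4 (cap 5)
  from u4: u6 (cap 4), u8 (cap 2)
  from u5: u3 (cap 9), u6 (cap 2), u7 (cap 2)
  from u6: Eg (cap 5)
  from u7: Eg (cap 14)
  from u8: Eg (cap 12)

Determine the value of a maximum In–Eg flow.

Augment In→u1→u5→u6→Eg: bottleneck 2, flow now 2.
Augment In→u1→u5→u7→Eg: bottleneck 2, flow now 4.
Augment In→u2→u4→u6→Eg: bottleneck 3, flow now 7.
Augment In→u2→u4→u8→Eg: bottleneck 2, flow now 9.
No augmenting path remains; maximum flow = 9.
In the residual graph, reachable from In: {In, u1, u2, u3, u4, u5, u6}.
Min-cut edges: u4→u8 (2), u5→u7 (2), u6→Eg (5); capacity 2 + 2 + 5 = 9.
This cut is saturated, so no flow can exceed 9.

9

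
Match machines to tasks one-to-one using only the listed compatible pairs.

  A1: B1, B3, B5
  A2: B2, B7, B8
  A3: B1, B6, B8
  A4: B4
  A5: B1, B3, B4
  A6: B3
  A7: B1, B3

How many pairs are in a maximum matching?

Unit-capacity flow: source→left, listed edges, right→sink; max matching = max flow.
Augmenting path A1→B1 (+1); matched 1.
Augmenting path A2→B2 (+1); matched 2.
Augmenting path A3→B6 (+1); matched 3.
Augmenting path A4→B4 (+1); matched 4.
Augmenting path A5→B3 (+1); matched 5.
Augmenting path A7→B1→A1→B5 (+1); matched 6.
No augmenting path remains; maximum matching = 6.
König certificate: {A1, A2, A3, B1, B3, B4} is a vertex cover of size 6 (every listed pair touches it), so no matching can be larger.

6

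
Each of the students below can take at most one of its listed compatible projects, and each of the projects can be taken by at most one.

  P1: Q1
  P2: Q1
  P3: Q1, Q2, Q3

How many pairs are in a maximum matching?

Unit-capacity flow: source→left, listed edges, right→sink; max matching = max flow.
Augmenting path P1→Q1 (+1); matched 1.
Augmenting path P3→Q2 (+1); matched 2.
No augmenting path remains; maximum matching = 2.
König certificate: {P3, Q1} is a vertex cover of size 2 (every listed pair touches it), so no matching can be larger.

2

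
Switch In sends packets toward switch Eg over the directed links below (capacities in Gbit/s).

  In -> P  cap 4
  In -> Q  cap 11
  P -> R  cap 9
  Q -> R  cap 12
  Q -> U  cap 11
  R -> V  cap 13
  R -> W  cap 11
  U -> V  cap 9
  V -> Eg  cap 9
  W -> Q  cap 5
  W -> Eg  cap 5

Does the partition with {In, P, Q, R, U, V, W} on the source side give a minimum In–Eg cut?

Yes — it is a minimum cut (capacity 14).

Given cut capacity: 9 + 5 = 14.
Augment In→P→R→V→Eg: bottleneck 4, flow now 4.
Augment In→Q→R→V→Eg: bottleneck 5, flow now 9.
Augment In→Q→R→W→Eg: bottleneck 5, flow now 14.
No augmenting path remains; maximum flow = 14.
Cut capacity 14 equals the max flow, so it is a minimum cut.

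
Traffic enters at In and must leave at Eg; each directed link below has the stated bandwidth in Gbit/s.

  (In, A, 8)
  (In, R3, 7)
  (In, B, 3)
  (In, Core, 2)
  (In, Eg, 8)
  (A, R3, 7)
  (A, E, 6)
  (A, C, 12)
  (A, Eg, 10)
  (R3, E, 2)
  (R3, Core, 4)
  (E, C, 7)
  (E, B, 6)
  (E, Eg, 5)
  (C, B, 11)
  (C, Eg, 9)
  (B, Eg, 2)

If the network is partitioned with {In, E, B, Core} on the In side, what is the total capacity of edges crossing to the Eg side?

37

Edges leaving {In, E, B, Core}: In→A (8), In→R3 (7), In→Eg (8), E→C (7), E→Eg (5), B→Eg (2).
Cut capacity = 8 + 7 + 8 + 7 + 5 + 2 = 37.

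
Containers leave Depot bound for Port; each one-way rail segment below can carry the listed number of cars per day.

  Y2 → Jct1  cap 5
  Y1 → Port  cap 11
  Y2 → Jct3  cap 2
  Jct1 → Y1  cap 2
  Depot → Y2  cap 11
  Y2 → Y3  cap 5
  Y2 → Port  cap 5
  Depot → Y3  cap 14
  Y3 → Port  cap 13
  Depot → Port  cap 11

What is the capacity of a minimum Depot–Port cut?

Augment Depot→Port: bottleneck 11, flow now 11.
Augment Depot→Y2→Port: bottleneck 5, flow now 16.
Augment Depot→Y3→Port: bottleneck 13, flow now 29.
Augment Depot→Y2→Jct1→Y1→Port: bottleneck 2, flow now 31.
No augmenting path remains; maximum flow = 31.
By max-flow min-cut, the minimum cut capacity equals the max flow.
In the residual graph, reachable from Depot: {Depot, Y2, Jct3, Jct1, Y3}.
Min-cut edges: Depot→Port (11), Y2→Port (5), Jct1→Y1 (2), Y3→Port (13); capacity 11 + 5 + 2 + 13 = 31.

31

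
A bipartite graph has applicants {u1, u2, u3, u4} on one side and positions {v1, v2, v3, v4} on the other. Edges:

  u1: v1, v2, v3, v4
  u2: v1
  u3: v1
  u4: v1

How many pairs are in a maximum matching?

2

Unit-capacity flow: source→left, listed edges, right→sink; max matching = max flow.
Augmenting path u1→v1 (+1); matched 1.
Augmenting path u2→v1→u1→v2 (+1); matched 2.
No augmenting path remains; maximum matching = 2.
König certificate: {u1, v1} is a vertex cover of size 2 (every listed pair touches it), so no matching can be larger.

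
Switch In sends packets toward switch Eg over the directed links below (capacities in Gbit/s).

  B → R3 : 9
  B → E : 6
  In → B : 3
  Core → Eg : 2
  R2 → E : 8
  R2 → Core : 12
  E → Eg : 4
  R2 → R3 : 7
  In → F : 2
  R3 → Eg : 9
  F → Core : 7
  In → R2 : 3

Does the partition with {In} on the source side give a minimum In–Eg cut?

Given cut capacity: 3 + 3 + 2 = 8.
Augment In→R2→R3→Eg: bottleneck 3, flow now 3.
Augment In→B→R3→Eg: bottleneck 3, flow now 6.
Augment In→F→Core→Eg: bottleneck 2, flow now 8.
No augmenting path remains; maximum flow = 8.
Cut capacity 8 equals the max flow, so it is a minimum cut.

Yes — it is a minimum cut (capacity 8).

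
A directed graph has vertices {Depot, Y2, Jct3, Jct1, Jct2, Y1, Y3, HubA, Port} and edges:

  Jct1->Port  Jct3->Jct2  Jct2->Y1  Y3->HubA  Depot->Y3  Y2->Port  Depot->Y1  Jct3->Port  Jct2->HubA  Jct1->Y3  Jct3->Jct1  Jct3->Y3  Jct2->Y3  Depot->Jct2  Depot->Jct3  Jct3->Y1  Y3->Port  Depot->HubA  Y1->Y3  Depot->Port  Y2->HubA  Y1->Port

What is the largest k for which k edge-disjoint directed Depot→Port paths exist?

Assign every edge capacity 1; by Menger, the answer equals the max flow.
Path Depot→Port (+1); total 1.
Path Depot→Jct3→Port (+1); total 2.
Path Depot→Y1→Port (+1); total 3.
Path Depot→Y3→Port (+1); total 4.
No residual Depot→Port path; max flow = 4.
Certifying cut of size 4: {Depot→Jct3, Depot→Port, Y1→Port, Y3→Port}.

4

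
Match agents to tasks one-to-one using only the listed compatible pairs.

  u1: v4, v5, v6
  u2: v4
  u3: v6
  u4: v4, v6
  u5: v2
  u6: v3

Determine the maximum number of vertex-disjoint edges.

Unit-capacity flow: source→left, listed edges, right→sink; max matching = max flow.
Augmenting path u1→v4 (+1); matched 1.
Augmenting path u3→v6 (+1); matched 2.
Augmenting path u5→v2 (+1); matched 3.
Augmenting path u6→v3 (+1); matched 4.
Augmenting path u2→v4→u1→v5 (+1); matched 5.
No augmenting path remains; maximum matching = 5.
König certificate: {u1, u5, u6, v4, v6} is a vertex cover of size 5 (every listed pair touches it), so no matching can be larger.

5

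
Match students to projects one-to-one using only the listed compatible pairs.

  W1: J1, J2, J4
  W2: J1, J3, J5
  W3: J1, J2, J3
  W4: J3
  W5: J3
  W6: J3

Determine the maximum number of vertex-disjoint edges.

4

Unit-capacity flow: source→left, listed edges, right→sink; max matching = max flow.
Augmenting path W1→J1 (+1); matched 1.
Augmenting path W2→J3 (+1); matched 2.
Augmenting path W3→J2 (+1); matched 3.
Augmenting path W4→J3→W2→J5 (+1); matched 4.
No augmenting path remains; maximum matching = 4.
König certificate: {W1, W2, W3, J3} is a vertex cover of size 4 (every listed pair touches it), so no matching can be larger.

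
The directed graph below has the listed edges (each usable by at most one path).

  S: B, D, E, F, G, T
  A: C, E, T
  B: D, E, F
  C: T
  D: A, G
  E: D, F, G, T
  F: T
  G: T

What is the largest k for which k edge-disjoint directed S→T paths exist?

5

Assign every edge capacity 1; by Menger, the answer equals the max flow.
Path S→T (+1); total 1.
Path S→E→T (+1); total 2.
Path S→F→T (+1); total 3.
Path S→G→T (+1); total 4.
Path S→D→A→T (+1); total 5.
No residual S→T path; max flow = 5.
Certifying cut of size 5: {D→A, E→T, F→T, G→T, S→T}.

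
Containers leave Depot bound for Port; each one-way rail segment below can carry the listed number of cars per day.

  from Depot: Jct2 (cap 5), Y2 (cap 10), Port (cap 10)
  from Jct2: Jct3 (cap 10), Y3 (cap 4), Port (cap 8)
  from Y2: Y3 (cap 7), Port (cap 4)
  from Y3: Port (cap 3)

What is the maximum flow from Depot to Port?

Augment Depot→Port: bottleneck 10, flow now 10.
Augment Depot→Jct2→Port: bottleneck 5, flow now 15.
Augment Depot→Y2→Port: bottleneck 4, flow now 19.
Augment Depot→Y2→Y3→Port: bottleneck 3, flow now 22.
No augmenting path remains; maximum flow = 22.
In the residual graph, reachable from Depot: {Depot, Y2, Y3}.
Min-cut edges: Depot→Jct2 (5), Depot→Port (10), Y2→Port (4), Y3→Port (3); capacity 5 + 10 + 4 + 3 = 22.
This cut is saturated, so no flow can exceed 22.

22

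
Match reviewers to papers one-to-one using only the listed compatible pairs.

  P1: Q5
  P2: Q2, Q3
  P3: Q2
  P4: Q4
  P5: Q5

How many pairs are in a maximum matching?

Unit-capacity flow: source→left, listed edges, right→sink; max matching = max flow.
Augmenting path P1→Q5 (+1); matched 1.
Augmenting path P2→Q2 (+1); matched 2.
Augmenting path P4→Q4 (+1); matched 3.
Augmenting path P3→Q2→P2→Q3 (+1); matched 4.
No augmenting path remains; maximum matching = 4.
König certificate: {P2, P3, P4, Q5} is a vertex cover of size 4 (every listed pair touches it), so no matching can be larger.

4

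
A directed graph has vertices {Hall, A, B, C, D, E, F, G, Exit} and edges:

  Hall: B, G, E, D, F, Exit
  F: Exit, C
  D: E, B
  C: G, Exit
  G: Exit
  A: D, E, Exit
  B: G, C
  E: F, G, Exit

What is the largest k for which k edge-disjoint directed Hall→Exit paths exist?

Assign every edge capacity 1; by Menger, the answer equals the max flow.
Path Hall→Exit (+1); total 1.
Path Hall→E→Exit (+1); total 2.
Path Hall→F→Exit (+1); total 3.
Path Hall→G→Exit (+1); total 4.
Path Hall→B→C→Exit (+1); total 5.
No residual Hall→Exit path; max flow = 5.
Certifying cut of size 5: {C→Exit, E→Exit, F→Exit, G→Exit, Hall→Exit}.

5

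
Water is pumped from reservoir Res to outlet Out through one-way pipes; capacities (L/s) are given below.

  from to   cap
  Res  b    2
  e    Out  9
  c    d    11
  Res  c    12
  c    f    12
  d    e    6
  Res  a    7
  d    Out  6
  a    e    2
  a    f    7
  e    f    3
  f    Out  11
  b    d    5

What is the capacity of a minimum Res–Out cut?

21

Augment Res→a→e→Out: bottleneck 2, flow now 2.
Augment Res→a→f→Out: bottleneck 5, flow now 7.
Augment Res→b→d→Out: bottleneck 2, flow now 9.
Augment Res→c→d→Out: bottleneck 4, flow now 13.
Augment Res→c→f→Out: bottleneck 6, flow now 19.
Augment Res→c→d→e→Out: bottleneck 2, flow now 21.
No augmenting path remains; maximum flow = 21.
By max-flow min-cut, the minimum cut capacity equals the max flow.
In the residual graph, reachable from Res: {Res}.
Min-cut edges: Res→a (7), Res→b (2), Res→c (12); capacity 7 + 2 + 12 = 21.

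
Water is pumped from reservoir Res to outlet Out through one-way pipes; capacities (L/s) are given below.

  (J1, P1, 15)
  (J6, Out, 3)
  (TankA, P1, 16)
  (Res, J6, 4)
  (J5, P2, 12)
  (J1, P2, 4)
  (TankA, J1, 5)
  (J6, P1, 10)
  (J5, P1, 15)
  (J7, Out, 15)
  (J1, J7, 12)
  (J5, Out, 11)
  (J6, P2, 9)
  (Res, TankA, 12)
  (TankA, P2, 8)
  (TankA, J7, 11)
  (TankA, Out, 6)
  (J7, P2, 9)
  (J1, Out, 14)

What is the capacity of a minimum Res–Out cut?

Augment Res→TankA→Out: bottleneck 6, flow now 6.
Augment Res→J6→Out: bottleneck 3, flow now 9.
Augment Res→TankA→J1→Out: bottleneck 5, flow now 14.
Augment Res→TankA→J7→Out: bottleneck 1, flow now 15.
No augmenting path remains; maximum flow = 15.
By max-flow min-cut, the minimum cut capacity equals the max flow.
In the residual graph, reachable from Res: {Res, J6, P2, P1}.
Min-cut edges: Res→TankA (12), J6→Out (3); capacity 12 + 3 = 15.

15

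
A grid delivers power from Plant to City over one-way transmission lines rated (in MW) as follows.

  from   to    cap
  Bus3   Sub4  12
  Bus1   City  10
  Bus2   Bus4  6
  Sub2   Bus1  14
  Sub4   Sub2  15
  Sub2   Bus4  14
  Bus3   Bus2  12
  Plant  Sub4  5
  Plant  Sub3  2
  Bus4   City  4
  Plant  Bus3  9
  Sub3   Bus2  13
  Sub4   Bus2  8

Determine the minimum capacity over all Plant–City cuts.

Augment Plant→Sub3→Bus2→Bus4→City: bottleneck 2, flow now 2.
Augment Plant→Sub4→Bus2→Bus4→City: bottleneck 2, flow now 4.
Augment Plant→Sub4→Sub2→Bus1→City: bottleneck 3, flow now 7.
Augment Plant→Bus3→Sub4→Sub2→Bus1→City: bottleneck 7, flow now 14.
No augmenting path remains; maximum flow = 14.
By max-flow min-cut, the minimum cut capacity equals the max flow.
In the residual graph, reachable from Plant: {Plant, Sub3, Sub4, Bus3, Bus2, Sub2, Bus4, Bus1}.
Min-cut edges: Bus4→City (4), Bus1→City (10); capacity 4 + 10 = 14.

14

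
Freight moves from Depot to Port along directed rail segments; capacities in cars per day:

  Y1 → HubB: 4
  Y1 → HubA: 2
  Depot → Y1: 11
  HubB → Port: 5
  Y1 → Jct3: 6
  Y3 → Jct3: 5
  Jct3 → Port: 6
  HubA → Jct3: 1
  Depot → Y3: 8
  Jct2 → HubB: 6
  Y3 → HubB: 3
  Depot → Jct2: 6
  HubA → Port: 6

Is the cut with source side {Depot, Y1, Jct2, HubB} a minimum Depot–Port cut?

No — its capacity is 21, but the minimum cut has capacity 13.

Given cut capacity: 8 + 6 + 2 + 5 = 21.
Augment Depot→Y1→Jct3→Port: bottleneck 6, flow now 6.
Augment Depot→Y1→HubB→Port: bottleneck 4, flow now 10.
Augment Depot→Y1→HubA→Port: bottleneck 1, flow now 11.
Augment Depot→Y3→HubB→Port: bottleneck 1, flow now 12.
Augment Depot→Y3→Jct3→Y1→HubA→Port: bottleneck 1, flow now 13. (uses reverse residual edge)
No augmenting path remains; maximum flow = 13.
In the residual graph, reachable from Depot: {Depot, Y1, Y3, Jct2, Jct3, HubB}.
Min-cut edges: Y1→HubA (2), Jct3→Port (6), HubB→Port (5); capacity 2 + 6 + 5 = 13.
Cut capacity 21 exceeds the max flow 13, so it is not minimum.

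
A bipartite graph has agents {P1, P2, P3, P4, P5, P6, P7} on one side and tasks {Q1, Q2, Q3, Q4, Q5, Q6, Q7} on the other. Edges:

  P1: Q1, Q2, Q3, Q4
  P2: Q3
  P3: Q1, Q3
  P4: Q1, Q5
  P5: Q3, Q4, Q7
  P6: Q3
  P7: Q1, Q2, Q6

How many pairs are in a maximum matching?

6

Unit-capacity flow: source→left, listed edges, right→sink; max matching = max flow.
Augmenting path P1→Q1 (+1); matched 1.
Augmenting path P2→Q3 (+1); matched 2.
Augmenting path P4→Q5 (+1); matched 3.
Augmenting path P5→Q4 (+1); matched 4.
Augmenting path P7→Q2 (+1); matched 5.
Augmenting path P3→Q1→P1→Q2→P7→Q6 (+1); matched 6.
No augmenting path remains; maximum matching = 6.
König certificate: {P1, P3, P4, P5, P7, Q3} is a vertex cover of size 6 (every listed pair touches it), so no matching can be larger.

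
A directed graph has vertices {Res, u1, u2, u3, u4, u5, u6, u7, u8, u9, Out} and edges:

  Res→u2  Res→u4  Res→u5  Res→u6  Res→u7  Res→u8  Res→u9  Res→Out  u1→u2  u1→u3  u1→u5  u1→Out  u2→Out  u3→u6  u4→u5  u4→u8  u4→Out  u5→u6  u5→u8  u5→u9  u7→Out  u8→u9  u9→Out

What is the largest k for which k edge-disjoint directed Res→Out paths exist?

5

Assign every edge capacity 1; by Menger, the answer equals the max flow.
Path Res→Out (+1); total 1.
Path Res→u2→Out (+1); total 2.
Path Res→u4→Out (+1); total 3.
Path Res→u7→Out (+1); total 4.
Path Res→u9→Out (+1); total 5.
No residual Res→Out path; max flow = 5.
Certifying cut of size 5: {Res→Out, Res→u2, Res→u4, Res→u7, u9→Out}.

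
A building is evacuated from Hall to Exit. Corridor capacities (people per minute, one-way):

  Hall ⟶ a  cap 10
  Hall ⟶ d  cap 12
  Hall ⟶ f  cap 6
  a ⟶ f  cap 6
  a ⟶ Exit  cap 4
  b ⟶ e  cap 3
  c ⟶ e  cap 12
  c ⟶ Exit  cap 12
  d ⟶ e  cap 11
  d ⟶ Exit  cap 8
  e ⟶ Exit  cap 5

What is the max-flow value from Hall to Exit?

16

Augment Hall→a→Exit: bottleneck 4, flow now 4.
Augment Hall→d→Exit: bottleneck 8, flow now 12.
Augment Hall→d→e→Exit: bottleneck 4, flow now 16.
No augmenting path remains; maximum flow = 16.
In the residual graph, reachable from Hall: {Hall, a, f}.
Min-cut edges: Hall→d (12), a→Exit (4); capacity 12 + 4 = 16.
This cut is saturated, so no flow can exceed 16.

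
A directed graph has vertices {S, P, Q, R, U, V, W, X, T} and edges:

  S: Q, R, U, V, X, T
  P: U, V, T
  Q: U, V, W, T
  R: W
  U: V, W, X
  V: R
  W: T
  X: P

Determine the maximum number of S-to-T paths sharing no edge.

4

Assign every edge capacity 1; by Menger, the answer equals the max flow.
Path S→T (+1); total 1.
Path S→Q→T (+1); total 2.
Path S→R→W→T (+1); total 3.
Path S→X→P→T (+1); total 4.
No residual S→T path; max flow = 4.
Certifying cut of size 4: {S→Q, S→T, W→T, X→P}.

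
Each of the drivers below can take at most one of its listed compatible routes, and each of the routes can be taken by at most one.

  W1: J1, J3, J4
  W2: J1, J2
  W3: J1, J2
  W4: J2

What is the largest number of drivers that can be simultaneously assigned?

3

Unit-capacity flow: source→left, listed edges, right→sink; max matching = max flow.
Augmenting path W1→J1 (+1); matched 1.
Augmenting path W2→J2 (+1); matched 2.
Augmenting path W3→J1→W1→J3 (+1); matched 3.
No augmenting path remains; maximum matching = 3.
König certificate: {W1, J1, J2} is a vertex cover of size 3 (every listed pair touches it), so no matching can be larger.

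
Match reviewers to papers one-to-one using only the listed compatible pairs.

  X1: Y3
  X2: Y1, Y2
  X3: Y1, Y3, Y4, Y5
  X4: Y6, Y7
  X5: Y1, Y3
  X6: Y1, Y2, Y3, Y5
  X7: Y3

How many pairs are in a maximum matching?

Unit-capacity flow: source→left, listed edges, right→sink; max matching = max flow.
Augmenting path X1→Y3 (+1); matched 1.
Augmenting path X2→Y1 (+1); matched 2.
Augmenting path X3→Y4 (+1); matched 3.
Augmenting path X4→Y6 (+1); matched 4.
Augmenting path X6→Y2 (+1); matched 5.
Augmenting path X5→Y1→X2→Y2→X6→Y5 (+1); matched 6.
No augmenting path remains; maximum matching = 6.
König certificate: {X2, X3, X4, X5, X6, Y3} is a vertex cover of size 6 (every listed pair touches it), so no matching can be larger.

6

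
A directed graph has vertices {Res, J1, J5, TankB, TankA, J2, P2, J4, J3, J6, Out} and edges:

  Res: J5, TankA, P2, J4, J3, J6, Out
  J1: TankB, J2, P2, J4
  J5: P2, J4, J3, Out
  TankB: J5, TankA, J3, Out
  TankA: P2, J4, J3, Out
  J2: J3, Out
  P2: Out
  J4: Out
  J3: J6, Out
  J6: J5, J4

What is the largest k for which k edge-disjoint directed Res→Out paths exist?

Assign every edge capacity 1; by Menger, the answer equals the max flow.
Path Res→Out (+1); total 1.
Path Res→J5→Out (+1); total 2.
Path Res→TankA→Out (+1); total 3.
Path Res→P2→Out (+1); total 4.
Path Res→J4→Out (+1); total 5.
Path Res→J3→Out (+1); total 6.
No residual Res→Out path; max flow = 6.
Certifying cut of size 6: {J3→Out, J4→Out, J5→Out, P2→Out, Res→Out, Res→TankA}.

6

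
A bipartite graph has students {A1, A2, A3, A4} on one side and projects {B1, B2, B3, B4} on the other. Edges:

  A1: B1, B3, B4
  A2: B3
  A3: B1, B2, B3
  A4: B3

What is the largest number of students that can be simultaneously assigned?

3

Unit-capacity flow: source→left, listed edges, right→sink; max matching = max flow.
Augmenting path A1→B1 (+1); matched 1.
Augmenting path A2→B3 (+1); matched 2.
Augmenting path A3→B2 (+1); matched 3.
No augmenting path remains; maximum matching = 3.
König certificate: {A1, A3, B3} is a vertex cover of size 3 (every listed pair touches it), so no matching can be larger.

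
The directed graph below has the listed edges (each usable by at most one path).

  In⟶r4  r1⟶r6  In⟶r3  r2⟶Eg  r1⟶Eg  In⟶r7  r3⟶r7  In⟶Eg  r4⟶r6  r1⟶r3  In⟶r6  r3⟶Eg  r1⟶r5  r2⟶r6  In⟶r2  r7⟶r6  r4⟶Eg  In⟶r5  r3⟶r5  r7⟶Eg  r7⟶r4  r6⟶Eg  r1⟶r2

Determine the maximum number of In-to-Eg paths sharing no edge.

6

Assign every edge capacity 1; by Menger, the answer equals the max flow.
Path In→Eg (+1); total 1.
Path In→r2→Eg (+1); total 2.
Path In→r3→Eg (+1); total 3.
Path In→r4→Eg (+1); total 4.
Path In→r6→Eg (+1); total 5.
Path In→r7→Eg (+1); total 6.
No residual In→Eg path; max flow = 6.
Certifying cut of size 6: {In→Eg, In→r2, In→r3, In→r4, In→r6, In→r7}.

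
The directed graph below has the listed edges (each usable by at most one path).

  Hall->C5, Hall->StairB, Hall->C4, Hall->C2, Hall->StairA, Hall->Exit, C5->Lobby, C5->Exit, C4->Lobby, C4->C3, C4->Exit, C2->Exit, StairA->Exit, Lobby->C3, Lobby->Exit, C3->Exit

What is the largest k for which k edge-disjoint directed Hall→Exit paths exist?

5

Assign every edge capacity 1; by Menger, the answer equals the max flow.
Path Hall→Exit (+1); total 1.
Path Hall→C5→Exit (+1); total 2.
Path Hall→C4→Exit (+1); total 3.
Path Hall→C2→Exit (+1); total 4.
Path Hall→StairA→Exit (+1); total 5.
No residual Hall→Exit path; max flow = 5.
Certifying cut of size 5: {Hall→C2, Hall→C4, Hall→C5, Hall→Exit, Hall→StairA}.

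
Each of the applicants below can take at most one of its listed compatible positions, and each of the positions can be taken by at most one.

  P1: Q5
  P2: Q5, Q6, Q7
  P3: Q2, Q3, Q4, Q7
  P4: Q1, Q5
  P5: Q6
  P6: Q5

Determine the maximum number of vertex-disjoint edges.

5

Unit-capacity flow: source→left, listed edges, right→sink; max matching = max flow.
Augmenting path P1→Q5 (+1); matched 1.
Augmenting path P2→Q6 (+1); matched 2.
Augmenting path P3→Q2 (+1); matched 3.
Augmenting path P4→Q1 (+1); matched 4.
Augmenting path P5→Q6→P2→Q7 (+1); matched 5.
No augmenting path remains; maximum matching = 5.
König certificate: {P2, P3, P4, P5, Q5} is a vertex cover of size 5 (every listed pair touches it), so no matching can be larger.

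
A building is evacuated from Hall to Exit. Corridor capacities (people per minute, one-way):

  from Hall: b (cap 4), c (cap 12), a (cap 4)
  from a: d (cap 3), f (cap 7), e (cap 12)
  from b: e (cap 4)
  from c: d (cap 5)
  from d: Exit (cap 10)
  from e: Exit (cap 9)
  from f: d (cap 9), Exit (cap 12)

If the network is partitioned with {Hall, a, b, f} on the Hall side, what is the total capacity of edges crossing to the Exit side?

Edges leaving {Hall, a, b, f}: Hall→c (12), a→d (3), a→e (12), b→e (4), f→d (9), f→Exit (12).
Cut capacity = 12 + 3 + 12 + 4 + 9 + 12 = 52.

52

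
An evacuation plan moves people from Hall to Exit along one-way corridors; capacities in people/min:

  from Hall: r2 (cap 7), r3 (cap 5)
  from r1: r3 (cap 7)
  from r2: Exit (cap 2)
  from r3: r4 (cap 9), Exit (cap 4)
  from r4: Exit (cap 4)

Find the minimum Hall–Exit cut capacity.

Augment Hall→r2→Exit: bottleneck 2, flow now 2.
Augment Hall→r3→Exit: bottleneck 4, flow now 6.
Augment Hall→r3→r4→Exit: bottleneck 1, flow now 7.
No augmenting path remains; maximum flow = 7.
By max-flow min-cut, the minimum cut capacity equals the max flow.
In the residual graph, reachable from Hall: {Hall, r2}.
Min-cut edges: Hall→r3 (5), r2→Exit (2); capacity 5 + 2 = 7.

7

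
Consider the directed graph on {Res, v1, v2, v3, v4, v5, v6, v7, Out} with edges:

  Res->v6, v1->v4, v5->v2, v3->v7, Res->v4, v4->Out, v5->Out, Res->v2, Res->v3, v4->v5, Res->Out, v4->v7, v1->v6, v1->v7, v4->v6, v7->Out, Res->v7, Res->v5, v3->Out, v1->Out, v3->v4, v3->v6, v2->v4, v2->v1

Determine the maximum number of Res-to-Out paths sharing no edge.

6

Assign every edge capacity 1; by Menger, the answer equals the max flow.
Path Res→Out (+1); total 1.
Path Res→v3→Out (+1); total 2.
Path Res→v4→Out (+1); total 3.
Path Res→v5→Out (+1); total 4.
Path Res→v7→Out (+1); total 5.
Path Res→v2→v1→Out (+1); total 6.
No residual Res→Out path; max flow = 6.
Certifying cut of size 6: {Res→Out, Res→v2, Res→v3, Res→v4, Res→v5, Res→v7}.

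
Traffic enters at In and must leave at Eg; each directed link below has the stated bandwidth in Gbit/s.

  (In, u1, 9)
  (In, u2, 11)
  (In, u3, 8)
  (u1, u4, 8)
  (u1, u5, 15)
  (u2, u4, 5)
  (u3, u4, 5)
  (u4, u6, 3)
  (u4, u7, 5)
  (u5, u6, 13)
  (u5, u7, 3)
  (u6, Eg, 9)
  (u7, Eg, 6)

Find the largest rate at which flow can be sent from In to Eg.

Augment In→u1→u4→u6→Eg: bottleneck 3, flow now 3.
Augment In→u1→u4→u7→Eg: bottleneck 5, flow now 8.
Augment In→u1→u5→u6→Eg: bottleneck 1, flow now 9.
Augment In→u2→u4→u1→u5→u6→Eg: bottleneck 5, flow now 14. (uses reverse residual edge)
Augment In→u3→u4→u1→u5→u7→Eg: bottleneck 1, flow now 15. (uses reverse residual edge)
No augmenting path remains; maximum flow = 15.
In the residual graph, reachable from In: {In, u1, u2, u3, u4, u5, u6, u7}.
Min-cut edges: u6→Eg (9), u7→Eg (6); capacity 9 + 6 = 15.
This cut is saturated, so no flow can exceed 15.

15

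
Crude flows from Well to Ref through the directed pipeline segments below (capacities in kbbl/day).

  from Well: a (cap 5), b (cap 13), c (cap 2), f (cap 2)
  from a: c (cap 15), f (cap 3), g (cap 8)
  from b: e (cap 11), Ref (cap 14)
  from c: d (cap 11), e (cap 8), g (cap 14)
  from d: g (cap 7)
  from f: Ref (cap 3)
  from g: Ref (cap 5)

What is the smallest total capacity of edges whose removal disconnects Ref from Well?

Augment Well→b→Ref: bottleneck 13, flow now 13.
Augment Well→f→Ref: bottleneck 2, flow now 15.
Augment Well→a→f→Ref: bottleneck 1, flow now 16.
Augment Well→a→g→Ref: bottleneck 4, flow now 20.
Augment Well→c→g→Ref: bottleneck 1, flow now 21.
No augmenting path remains; maximum flow = 21.
By max-flow min-cut, the minimum cut capacity equals the max flow.
In the residual graph, reachable from Well: {Well, a, c, d, e, f, g}.
Min-cut edges: Well→b (13), f→Ref (3), g→Ref (5); capacity 13 + 3 + 5 = 21.

21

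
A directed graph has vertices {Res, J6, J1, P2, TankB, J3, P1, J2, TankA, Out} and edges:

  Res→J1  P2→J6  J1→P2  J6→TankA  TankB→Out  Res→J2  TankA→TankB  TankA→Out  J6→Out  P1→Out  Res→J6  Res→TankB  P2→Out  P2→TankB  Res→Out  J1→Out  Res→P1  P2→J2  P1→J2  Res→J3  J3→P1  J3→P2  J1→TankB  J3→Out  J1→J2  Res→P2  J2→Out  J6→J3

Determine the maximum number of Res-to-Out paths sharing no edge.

Assign every edge capacity 1; by Menger, the answer equals the max flow.
Path Res→Out (+1); total 1.
Path Res→J6→Out (+1); total 2.
Path Res→J1→Out (+1); total 3.
Path Res→P2→Out (+1); total 4.
Path Res→TankB→Out (+1); total 5.
Path Res→J3→Out (+1); total 6.
Path Res→P1→Out (+1); total 7.
Path Res→J2→Out (+1); total 8.
No residual Res→Out path; max flow = 8.
Certifying cut of size 8: {Res→J1, Res→J2, Res→J3, Res→J6, Res→Out, Res→P1, Res→P2, Res→TankB}.

8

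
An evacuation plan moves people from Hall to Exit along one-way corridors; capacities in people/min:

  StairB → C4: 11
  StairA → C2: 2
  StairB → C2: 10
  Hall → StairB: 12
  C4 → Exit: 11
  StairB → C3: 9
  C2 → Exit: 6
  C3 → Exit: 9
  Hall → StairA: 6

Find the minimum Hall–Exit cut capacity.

14

Augment Hall→StairB→C4→Exit: bottleneck 11, flow now 11.
Augment Hall→StairB→C2→Exit: bottleneck 1, flow now 12.
Augment Hall→StairA→C2→Exit: bottleneck 2, flow now 14.
No augmenting path remains; maximum flow = 14.
By max-flow min-cut, the minimum cut capacity equals the max flow.
In the residual graph, reachable from Hall: {Hall, StairA}.
Min-cut edges: Hall→StairB (12), StairA→C2 (2); capacity 12 + 2 = 14.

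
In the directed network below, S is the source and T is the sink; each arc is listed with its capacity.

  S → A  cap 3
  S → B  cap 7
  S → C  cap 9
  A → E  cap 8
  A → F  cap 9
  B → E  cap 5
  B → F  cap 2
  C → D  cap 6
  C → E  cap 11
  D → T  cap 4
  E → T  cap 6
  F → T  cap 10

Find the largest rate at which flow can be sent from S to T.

Augment S→A→E→T: bottleneck 3, flow now 3.
Augment S→B→E→T: bottleneck 3, flow now 6.
Augment S→B→F→T: bottleneck 2, flow now 8.
Augment S→C→D→T: bottleneck 4, flow now 12.
Augment S→B→E→A→F→T: bottleneck 2, flow now 14. (uses reverse residual edge)
Augment S→C→E→A→F→T: bottleneck 1, flow now 15. (uses reverse residual edge)
No augmenting path remains; maximum flow = 15.
In the residual graph, reachable from S: {S, B, C, D, E}.
Min-cut edges: S→A (3), B→F (2), D→T (4), E→T (6); capacity 3 + 2 + 4 + 6 = 15.
This cut is saturated, so no flow can exceed 15.

15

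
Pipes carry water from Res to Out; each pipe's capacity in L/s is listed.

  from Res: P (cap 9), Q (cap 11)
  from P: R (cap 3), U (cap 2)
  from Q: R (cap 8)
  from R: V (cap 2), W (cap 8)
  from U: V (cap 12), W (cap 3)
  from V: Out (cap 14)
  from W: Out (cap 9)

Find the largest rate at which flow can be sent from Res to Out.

12

Augment Res→P→R→V→Out: bottleneck 2, flow now 2.
Augment Res→P→R→W→Out: bottleneck 1, flow now 3.
Augment Res→P→U→V→Out: bottleneck 2, flow now 5.
Augment Res→Q→R→W→Out: bottleneck 7, flow now 12.
No augmenting path remains; maximum flow = 12.
In the residual graph, reachable from Res: {Res, P, Q, R}.
Min-cut edges: P→U (2), R→V (2), R→W (8); capacity 2 + 2 + 8 = 12.
This cut is saturated, so no flow can exceed 12.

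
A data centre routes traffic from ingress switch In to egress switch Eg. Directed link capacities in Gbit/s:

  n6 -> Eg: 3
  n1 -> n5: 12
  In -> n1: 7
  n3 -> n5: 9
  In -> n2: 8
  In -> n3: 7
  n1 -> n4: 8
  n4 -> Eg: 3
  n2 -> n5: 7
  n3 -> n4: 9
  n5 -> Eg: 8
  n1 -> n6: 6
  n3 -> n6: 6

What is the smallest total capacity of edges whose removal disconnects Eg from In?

Augment In→n1→n4→Eg: bottleneck 3, flow now 3.
Augment In→n1→n5→Eg: bottleneck 4, flow now 7.
Augment In→n2→n5→Eg: bottleneck 4, flow now 11.
Augment In→n3→n6→Eg: bottleneck 3, flow now 14.
No augmenting path remains; maximum flow = 14.
By max-flow min-cut, the minimum cut capacity equals the max flow.
In the residual graph, reachable from In: {In, n1, n2, n3, n4, n5, n6}.
Min-cut edges: n4→Eg (3), n5→Eg (8), n6→Eg (3); capacity 3 + 8 + 3 = 14.

14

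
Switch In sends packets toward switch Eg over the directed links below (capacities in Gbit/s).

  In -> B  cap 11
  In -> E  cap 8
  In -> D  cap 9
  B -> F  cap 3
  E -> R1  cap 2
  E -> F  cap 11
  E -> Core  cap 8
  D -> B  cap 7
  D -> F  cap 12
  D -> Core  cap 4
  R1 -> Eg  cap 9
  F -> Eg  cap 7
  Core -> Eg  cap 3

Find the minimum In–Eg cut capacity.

12

Augment In→B→F→Eg: bottleneck 3, flow now 3.
Augment In→E→R1→Eg: bottleneck 2, flow now 5.
Augment In→E→F→Eg: bottleneck 4, flow now 9.
Augment In→E→Core→Eg: bottleneck 2, flow now 11.
Augment In→D→Core→Eg: bottleneck 1, flow now 12.
No augmenting path remains; maximum flow = 12.
By max-flow min-cut, the minimum cut capacity equals the max flow.
In the residual graph, reachable from In: {In, B, E, D, F, Core}.
Min-cut edges: E→R1 (2), F→Eg (7), Core→Eg (3); capacity 2 + 7 + 3 = 12.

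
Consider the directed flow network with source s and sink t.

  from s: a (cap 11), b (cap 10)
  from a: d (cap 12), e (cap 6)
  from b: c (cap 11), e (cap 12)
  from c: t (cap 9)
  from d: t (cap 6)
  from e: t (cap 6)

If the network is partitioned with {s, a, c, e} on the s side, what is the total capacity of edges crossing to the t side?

Edges leaving {s, a, c, e}: s→b (10), a→d (12), c→t (9), e→t (6).
Cut capacity = 10 + 12 + 9 + 6 = 37.

37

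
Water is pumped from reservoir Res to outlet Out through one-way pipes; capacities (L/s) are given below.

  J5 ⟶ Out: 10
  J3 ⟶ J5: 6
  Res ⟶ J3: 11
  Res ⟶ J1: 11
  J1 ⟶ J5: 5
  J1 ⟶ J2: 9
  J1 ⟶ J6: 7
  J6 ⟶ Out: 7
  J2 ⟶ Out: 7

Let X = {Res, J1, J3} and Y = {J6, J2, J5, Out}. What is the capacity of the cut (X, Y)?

Edges leaving {Res, J1, J3}: J1→J6 (7), J1→J2 (9), J1→J5 (5), J3→J5 (6).
Cut capacity = 7 + 9 + 5 + 6 = 27.

27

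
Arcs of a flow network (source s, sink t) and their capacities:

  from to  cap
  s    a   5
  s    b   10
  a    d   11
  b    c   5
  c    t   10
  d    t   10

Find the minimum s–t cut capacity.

10

Augment s→a→d→t: bottleneck 5, flow now 5.
Augment s→b→c→t: bottleneck 5, flow now 10.
No augmenting path remains; maximum flow = 10.
By max-flow min-cut, the minimum cut capacity equals the max flow.
In the residual graph, reachable from s: {s, b}.
Min-cut edges: s→a (5), b→c (5); capacity 5 + 5 = 10.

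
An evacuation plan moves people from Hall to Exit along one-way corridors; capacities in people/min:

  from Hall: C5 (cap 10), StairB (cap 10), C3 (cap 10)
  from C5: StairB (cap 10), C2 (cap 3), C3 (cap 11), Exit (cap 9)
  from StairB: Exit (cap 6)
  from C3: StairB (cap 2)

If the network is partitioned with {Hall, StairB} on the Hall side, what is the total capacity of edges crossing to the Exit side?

Edges leaving {Hall, StairB}: Hall→C5 (10), Hall→C3 (10), StairB→Exit (6).
Cut capacity = 10 + 10 + 6 = 26.

26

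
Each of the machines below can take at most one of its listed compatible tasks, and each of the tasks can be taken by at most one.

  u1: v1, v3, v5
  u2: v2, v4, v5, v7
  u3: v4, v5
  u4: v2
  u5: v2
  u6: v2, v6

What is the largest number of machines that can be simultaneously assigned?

Unit-capacity flow: source→left, listed edges, right→sink; max matching = max flow.
Augmenting path u1→v1 (+1); matched 1.
Augmenting path u2→v2 (+1); matched 2.
Augmenting path u3→v4 (+1); matched 3.
Augmenting path u6→v6 (+1); matched 4.
Augmenting path u4→v2→u2→v5 (+1); matched 5.
No augmenting path remains; maximum matching = 5.
König certificate: {u1, u2, u3, u6, v2} is a vertex cover of size 5 (every listed pair touches it), so no matching can be larger.

5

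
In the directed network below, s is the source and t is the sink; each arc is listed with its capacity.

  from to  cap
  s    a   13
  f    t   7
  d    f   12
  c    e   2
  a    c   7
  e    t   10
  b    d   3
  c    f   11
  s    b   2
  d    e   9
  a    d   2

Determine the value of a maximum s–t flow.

Augment s→a→c→e→t: bottleneck 2, flow now 2.
Augment s→a→c→f→t: bottleneck 5, flow now 7.
Augment s→a→d→e→t: bottleneck 2, flow now 9.
Augment s→b→d→e→t: bottleneck 2, flow now 11.
No augmenting path remains; maximum flow = 11.
In the residual graph, reachable from s: {s, a}.
Min-cut edges: s→b (2), a→c (7), a→d (2); capacity 2 + 7 + 2 = 11.
This cut is saturated, so no flow can exceed 11.

11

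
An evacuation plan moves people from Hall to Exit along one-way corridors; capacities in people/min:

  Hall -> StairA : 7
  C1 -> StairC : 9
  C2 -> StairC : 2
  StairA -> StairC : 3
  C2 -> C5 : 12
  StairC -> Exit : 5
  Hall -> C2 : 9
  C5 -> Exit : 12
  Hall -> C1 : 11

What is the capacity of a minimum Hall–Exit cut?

Augment Hall→C2→StairC→Exit: bottleneck 2, flow now 2.
Augment Hall→C2→C5→Exit: bottleneck 7, flow now 9.
Augment Hall→C1→StairC→Exit: bottleneck 3, flow now 12.
Augment Hall→C1→StairC→C2→C5→Exit: bottleneck 2, flow now 14. (uses reverse residual edge)
No augmenting path remains; maximum flow = 14.
By max-flow min-cut, the minimum cut capacity equals the max flow.
In the residual graph, reachable from Hall: {Hall, C1, StairA, StairC}.
Min-cut edges: Hall→C2 (9), StairC→Exit (5); capacity 9 + 5 = 14.

14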